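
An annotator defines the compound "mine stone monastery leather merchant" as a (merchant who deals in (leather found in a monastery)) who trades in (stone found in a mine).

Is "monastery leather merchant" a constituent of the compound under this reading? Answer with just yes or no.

yes

The paraphrase groups the words so that "monastery leather merchant" is one unit: it corresponds to a single parenthesized sub-phrase.
The full structure is [[mine stone] [[monastery leather] merchant]], in which [monastery leather merchant] is a constituent.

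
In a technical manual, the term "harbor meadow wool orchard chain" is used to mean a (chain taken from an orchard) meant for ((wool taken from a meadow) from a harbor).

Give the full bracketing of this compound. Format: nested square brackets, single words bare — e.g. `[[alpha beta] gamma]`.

[[harbor [meadow wool]] [orchard chain]]

Whole compound: head "chain" (specifically "orchard chain"), modifier "harbor meadow wool".
"harbor meadow wool" → head "wool" (specifically "meadow wool"), modifier "harbor".
"meadow wool" → head "wool", modifier "meadow".
"orchard chain" → head "chain", modifier "orchard".
Assembled: [[harbor [meadow wool]] [orchard chain]].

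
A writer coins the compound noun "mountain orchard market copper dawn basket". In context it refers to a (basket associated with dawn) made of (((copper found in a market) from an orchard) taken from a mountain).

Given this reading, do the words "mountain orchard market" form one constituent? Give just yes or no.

no

The top-level split is [mountain orchard market copper] [dawn basket]; the full structure is [[mountain [orchard [market copper]]] [dawn basket]].
"mountain orchard market" straddles a constituent boundary, so it is not a single unit.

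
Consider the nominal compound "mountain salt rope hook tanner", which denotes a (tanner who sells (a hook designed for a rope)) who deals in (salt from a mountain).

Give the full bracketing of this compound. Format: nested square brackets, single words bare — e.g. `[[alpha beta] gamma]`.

[[mountain salt] [[rope hook] tanner]]

Whole compound: head "tanner" (specifically "rope hook tanner"), modifier "mountain salt".
"mountain salt" → head "salt", modifier "mountain".
"rope hook tanner" → head "tanner", modifier "rope hook".
"rope hook" → head "hook", modifier "rope".
Putting it together: [[mountain salt] [[rope hook] tanner]].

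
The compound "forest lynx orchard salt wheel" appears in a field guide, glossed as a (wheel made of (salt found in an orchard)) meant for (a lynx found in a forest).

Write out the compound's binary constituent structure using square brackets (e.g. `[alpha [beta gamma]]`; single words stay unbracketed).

[[forest lynx] [[orchard salt] wheel]]

Overall it is a kind of wheel (specifically "orchard salt wheel"); the modifier is "forest lynx".
"forest lynx" → head "lynx", modifier "forest".
"orchard salt wheel" → head "wheel", modifier "orchard salt".
"orchard salt" → head "salt", modifier "orchard".
Assembled: [[forest lynx] [[orchard salt] wheel]].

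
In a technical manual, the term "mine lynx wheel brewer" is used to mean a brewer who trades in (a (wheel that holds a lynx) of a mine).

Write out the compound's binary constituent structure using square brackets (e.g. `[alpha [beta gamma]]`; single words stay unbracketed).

[[mine [lynx wheel]] brewer]

Overall it is a kind of brewer; the modifier is "mine lynx wheel".
Inside "mine lynx wheel": head "wheel" (specifically "lynx wheel"), modifier "mine".
Inside "lynx wheel": head "wheel", modifier "lynx".
Assembled: [[mine [lynx wheel]] brewer].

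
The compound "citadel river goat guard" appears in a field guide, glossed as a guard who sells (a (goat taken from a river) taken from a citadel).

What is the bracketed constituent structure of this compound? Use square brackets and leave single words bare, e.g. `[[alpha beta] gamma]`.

At the top level: head "guard"; modifier "citadel river goat".
"citadel river goat" → head "goat" (specifically "river goat"), modifier "citadel".
"river goat" → head "goat", modifier "river".
Assembled: [[citadel [river goat]] guard].

[[citadel [river goat]] guard]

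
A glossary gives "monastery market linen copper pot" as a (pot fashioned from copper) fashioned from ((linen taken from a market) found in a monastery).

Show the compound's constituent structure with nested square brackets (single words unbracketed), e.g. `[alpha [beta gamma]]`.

[[monastery [market linen]] [copper pot]]

The outermost head in the paraphrase is "pot" (specifically "copper pot"), modified by "monastery market linen".
"monastery market linen" → head "linen" (specifically "market linen"), modifier "monastery".
"market linen" → head "linen", modifier "market".
"copper pot" → head "pot", modifier "copper".
So the structure is [[monastery [market linen]] [copper pot]].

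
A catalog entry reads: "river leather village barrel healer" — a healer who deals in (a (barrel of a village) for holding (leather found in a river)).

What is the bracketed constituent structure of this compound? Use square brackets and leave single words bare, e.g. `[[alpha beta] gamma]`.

The outermost head in the paraphrase is "healer", modified by "river leather village barrel".
Within "river leather village barrel", the head is "barrel" (specifically "village barrel") and the modifier is "river leather".
Within "river leather", the head is "leather" and the modifier is "river".
Within "village barrel", the head is "barrel" and the modifier is "village".
Putting it together: [[[river leather] [village barrel]] healer].

[[[river leather] [village barrel]] healer]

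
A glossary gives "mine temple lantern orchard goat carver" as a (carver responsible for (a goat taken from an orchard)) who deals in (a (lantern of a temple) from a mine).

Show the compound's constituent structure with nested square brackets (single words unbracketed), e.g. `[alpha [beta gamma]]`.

[[mine [temple lantern]] [[orchard goat] carver]]

Overall it is a kind of carver (specifically "orchard goat carver"); the modifier is "mine temple lantern".
Within "mine temple lantern", the head is "lantern" (specifically "temple lantern") and the modifier is "mine".
Within "temple lantern", the head is "lantern" and the modifier is "temple".
Within "orchard goat carver", the head is "carver" and the modifier is "orchard goat".
Within "orchard goat", the head is "goat" and the modifier is "orchard".
Assembled: [[mine [temple lantern]] [[orchard goat] carver]].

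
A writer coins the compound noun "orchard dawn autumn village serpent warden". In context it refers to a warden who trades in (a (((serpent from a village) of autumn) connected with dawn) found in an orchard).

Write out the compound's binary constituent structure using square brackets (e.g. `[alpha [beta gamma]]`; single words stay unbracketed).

At the top level: head "warden"; modifier "orchard dawn autumn village serpent".
Within "orchard dawn autumn village serpent", the head is "serpent" (specifically "dawn autumn village serpent") and the modifier is "orchard".
Within "dawn autumn village serpent", the head is "serpent" (specifically "autumn village serpent") and the modifier is "dawn".
Within "autumn village serpent", the head is "serpent" (specifically "village serpent") and the modifier is "autumn".
Within "village serpent", the head is "serpent" and the modifier is "village".
Assembled: [[orchard [dawn [autumn [village serpent]]]] warden].

[[orchard [dawn [autumn [village serpent]]]] warden]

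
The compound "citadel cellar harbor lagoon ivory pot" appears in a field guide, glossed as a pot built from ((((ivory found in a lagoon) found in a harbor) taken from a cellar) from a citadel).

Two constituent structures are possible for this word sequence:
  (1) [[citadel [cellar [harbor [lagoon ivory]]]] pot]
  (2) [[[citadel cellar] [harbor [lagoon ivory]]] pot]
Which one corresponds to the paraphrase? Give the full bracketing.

The paraphrase's head is the "pot" part ("pot"); its modifier is "citadel cellar harbor lagoon ivory".
That top-level split, carried through the inner groups, gives [[citadel [cellar [harbor [lagoon ivory]]]] pot].

[[citadel [cellar [harbor [lagoon ivory]]]] pot]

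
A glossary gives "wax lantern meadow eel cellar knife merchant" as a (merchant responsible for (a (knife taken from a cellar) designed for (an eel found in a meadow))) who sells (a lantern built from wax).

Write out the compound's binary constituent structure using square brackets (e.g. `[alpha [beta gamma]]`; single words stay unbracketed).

The outermost head in the paraphrase is "merchant" (specifically "meadow eel cellar knife merchant"), modified by "wax lantern".
Within "wax lantern", the head is "lantern" and the modifier is "wax".
Within "meadow eel cellar knife merchant", the head is "merchant" and the modifier is "meadow eel cellar knife".
Within "meadow eel cellar knife", the head is "knife" (specifically "cellar knife") and the modifier is "meadow eel".
Within "meadow eel", the head is "eel" and the modifier is "meadow".
Within "cellar knife", the head is "knife" and the modifier is "cellar".
Putting it together: [[wax lantern] [[[meadow eel] [cellar knife]] merchant]].

[[wax lantern] [[[meadow eel] [cellar knife]] merchant]]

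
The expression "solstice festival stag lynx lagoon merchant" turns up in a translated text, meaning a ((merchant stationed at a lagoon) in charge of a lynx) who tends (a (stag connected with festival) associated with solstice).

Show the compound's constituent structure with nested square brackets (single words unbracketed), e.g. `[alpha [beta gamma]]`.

[[solstice [festival stag]] [lynx [lagoon merchant]]]

The outermost head in the paraphrase is "merchant" (specifically "lynx lagoon merchant"), modified by "solstice festival stag".
Within "solstice festival stag", the head is "stag" (specifically "festival stag") and the modifier is "solstice".
Within "festival stag", the head is "stag" and the modifier is "festival".
Within "lynx lagoon merchant", the head is "merchant" (specifically "lagoon merchant") and the modifier is "lynx".
Within "lagoon merchant", the head is "merchant" and the modifier is "lagoon".
Assembled: [[solstice [festival stag]] [lynx [lagoon merchant]]].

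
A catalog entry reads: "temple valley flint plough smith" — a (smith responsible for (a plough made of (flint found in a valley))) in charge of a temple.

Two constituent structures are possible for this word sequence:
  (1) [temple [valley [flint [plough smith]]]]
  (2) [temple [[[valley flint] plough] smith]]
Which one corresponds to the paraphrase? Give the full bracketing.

[temple [[[valley flint] plough] smith]]

The paraphrase's head is the "smith" part ("valley flint plough smith"); its modifier is "temple".
That top-level split, carried through the inner groups, gives [temple [[[valley flint] plough] smith]].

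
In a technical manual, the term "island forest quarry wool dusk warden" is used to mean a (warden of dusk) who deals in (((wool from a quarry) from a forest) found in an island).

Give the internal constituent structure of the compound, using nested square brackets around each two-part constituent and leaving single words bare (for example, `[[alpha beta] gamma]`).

The outermost head in the paraphrase is "warden" (specifically "dusk warden"), modified by "island forest quarry wool".
"island forest quarry wool" → head "wool" (specifically "forest quarry wool"), modifier "island".
"forest quarry wool" → head "wool" (specifically "quarry wool"), modifier "forest".
"quarry wool" → head "wool", modifier "quarry".
"dusk warden" → head "warden", modifier "dusk".
So the structure is [[island [forest [quarry wool]]] [dusk warden]].

[[island [forest [quarry wool]]] [dusk warden]]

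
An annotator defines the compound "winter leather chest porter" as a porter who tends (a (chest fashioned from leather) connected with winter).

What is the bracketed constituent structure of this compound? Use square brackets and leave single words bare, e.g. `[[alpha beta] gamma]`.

[[winter [leather chest]] porter]

Whole compound: head "porter", modifier "winter leather chest".
"winter leather chest" → head "chest" (specifically "leather chest"), modifier "winter".
"leather chest" → head "chest", modifier "leather".
Putting it together: [[winter [leather chest]] porter].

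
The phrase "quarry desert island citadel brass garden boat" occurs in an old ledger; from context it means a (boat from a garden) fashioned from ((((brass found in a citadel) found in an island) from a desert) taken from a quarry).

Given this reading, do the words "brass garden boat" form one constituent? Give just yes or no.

no

The top-level split is [quarry desert island citadel brass] [garden boat]; the full structure is [[quarry [desert [island [citadel brass]]]] [garden boat]].
"brass garden boat" straddles a constituent boundary, so it is not a single unit.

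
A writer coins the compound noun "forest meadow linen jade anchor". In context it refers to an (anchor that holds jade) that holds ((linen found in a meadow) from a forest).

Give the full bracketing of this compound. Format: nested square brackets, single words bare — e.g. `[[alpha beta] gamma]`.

[[forest [meadow linen]] [jade anchor]]

At the top level: head "anchor" (specifically "jade anchor"); modifier "forest meadow linen".
Within "forest meadow linen", the head is "linen" (specifically "meadow linen") and the modifier is "forest".
Within "meadow linen", the head is "linen" and the modifier is "meadow".
Within "jade anchor", the head is "anchor" and the modifier is "jade".
Assembled: [[forest [meadow linen]] [jade anchor]].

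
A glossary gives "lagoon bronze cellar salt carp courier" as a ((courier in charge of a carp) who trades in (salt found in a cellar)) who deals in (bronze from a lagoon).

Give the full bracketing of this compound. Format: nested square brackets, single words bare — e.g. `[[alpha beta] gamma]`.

[[lagoon bronze] [[cellar salt] [carp courier]]]

At the top level: head "courier" (specifically "cellar salt carp courier"); modifier "lagoon bronze".
Inside "lagoon bronze": head "bronze", modifier "lagoon".
Inside "cellar salt carp courier": head "courier" (specifically "carp courier"), modifier "cellar salt".
Inside "cellar salt": head "salt", modifier "cellar".
Inside "carp courier": head "courier", modifier "carp".
So the structure is [[lagoon bronze] [[cellar salt] [carp courier]]].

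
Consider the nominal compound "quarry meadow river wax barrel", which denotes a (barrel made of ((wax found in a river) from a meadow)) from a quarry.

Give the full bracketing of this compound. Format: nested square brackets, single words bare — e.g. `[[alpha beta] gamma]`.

[quarry [[meadow [river wax]] barrel]]

The outermost head in the paraphrase is "barrel" (specifically "meadow river wax barrel"), modified by "quarry".
"meadow river wax barrel" → head "barrel", modifier "meadow river wax".
"meadow river wax" → head "wax" (specifically "river wax"), modifier "meadow".
"river wax" → head "wax", modifier "river".
Putting it together: [quarry [[meadow [river wax]] barrel]].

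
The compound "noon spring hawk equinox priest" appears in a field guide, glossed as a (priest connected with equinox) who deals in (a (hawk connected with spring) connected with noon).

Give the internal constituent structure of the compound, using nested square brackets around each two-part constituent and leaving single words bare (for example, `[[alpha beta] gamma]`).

Overall it is a kind of priest (specifically "equinox priest"); the modifier is "noon spring hawk".
Within "noon spring hawk", the head is "hawk" (specifically "spring hawk") and the modifier is "noon".
Within "spring hawk", the head is "hawk" and the modifier is "spring".
Within "equinox priest", the head is "priest" and the modifier is "equinox".
So the structure is [[noon [spring hawk]] [equinox priest]].

[[noon [spring hawk]] [equinox priest]]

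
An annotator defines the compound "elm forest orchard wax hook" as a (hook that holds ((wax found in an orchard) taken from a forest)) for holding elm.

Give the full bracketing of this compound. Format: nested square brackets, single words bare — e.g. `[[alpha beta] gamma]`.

[elm [[forest [orchard wax]] hook]]

At the top level: head "hook" (specifically "forest orchard wax hook"); modifier "elm".
"forest orchard wax hook" → head "hook", modifier "forest orchard wax".
"forest orchard wax" → head "wax" (specifically "orchard wax"), modifier "forest".
"orchard wax" → head "wax", modifier "orchard".
So the structure is [elm [[forest [orchard wax]] hook]].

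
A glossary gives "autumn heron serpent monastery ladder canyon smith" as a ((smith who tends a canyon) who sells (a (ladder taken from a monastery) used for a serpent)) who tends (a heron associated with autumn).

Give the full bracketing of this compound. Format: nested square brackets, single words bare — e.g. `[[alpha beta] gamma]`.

The outermost head in the paraphrase is "smith" (specifically "serpent monastery ladder canyon smith"), modified by "autumn heron".
Inside "autumn heron": head "heron", modifier "autumn".
Inside "serpent monastery ladder canyon smith": head "smith" (specifically "canyon smith"), modifier "serpent monastery ladder".
Inside "serpent monastery ladder": head "ladder" (specifically "monastery ladder"), modifier "serpent".
Inside "monastery ladder": head "ladder", modifier "monastery".
Inside "canyon smith": head "smith", modifier "canyon".
Assembled: [[autumn heron] [[serpent [monastery ladder]] [canyon smith]]].

[[autumn heron] [[serpent [monastery ladder]] [canyon smith]]]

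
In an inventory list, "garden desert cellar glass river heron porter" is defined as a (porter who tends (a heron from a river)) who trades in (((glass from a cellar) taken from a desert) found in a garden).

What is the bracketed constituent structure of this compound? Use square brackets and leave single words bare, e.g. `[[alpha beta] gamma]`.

Whole compound: head "porter" (specifically "river heron porter"), modifier "garden desert cellar glass".
Within "garden desert cellar glass", the head is "glass" (specifically "desert cellar glass") and the modifier is "garden".
Within "desert cellar glass", the head is "glass" (specifically "cellar glass") and the modifier is "desert".
Within "cellar glass", the head is "glass" and the modifier is "cellar".
Within "river heron porter", the head is "porter" and the modifier is "river heron".
Within "river heron", the head is "heron" and the modifier is "river".
Assembled: [[garden [desert [cellar glass]]] [[river heron] porter]].

[[garden [desert [cellar glass]]] [[river heron] porter]]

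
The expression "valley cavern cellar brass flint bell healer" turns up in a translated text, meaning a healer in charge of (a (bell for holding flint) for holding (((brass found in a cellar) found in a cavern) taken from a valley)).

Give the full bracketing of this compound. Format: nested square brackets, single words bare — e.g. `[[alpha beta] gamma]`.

Whole compound: head "healer", modifier "valley cavern cellar brass flint bell".
Inside "valley cavern cellar brass flint bell": head "bell" (specifically "flint bell"), modifier "valley cavern cellar brass".
Inside "valley cavern cellar brass": head "brass" (specifically "cavern cellar brass"), modifier "valley".
Inside "cavern cellar brass": head "brass" (specifically "cellar brass"), modifier "cavern".
Inside "cellar brass": head "brass", modifier "cellar".
Inside "flint bell": head "bell", modifier "flint".
Putting it together: [[[valley [cavern [cellar brass]]] [flint bell]] healer].

[[[valley [cavern [cellar brass]]] [flint bell]] healer]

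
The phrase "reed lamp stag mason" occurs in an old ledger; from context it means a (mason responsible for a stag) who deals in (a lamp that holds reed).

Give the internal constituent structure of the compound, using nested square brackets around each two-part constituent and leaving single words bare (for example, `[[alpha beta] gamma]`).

[[reed lamp] [stag mason]]

At the top level: head "mason" (specifically "stag mason"); modifier "reed lamp".
Within "reed lamp", the head is "lamp" and the modifier is "reed".
Within "stag mason", the head is "mason" and the modifier is "stag".
Putting it together: [[reed lamp] [stag mason]].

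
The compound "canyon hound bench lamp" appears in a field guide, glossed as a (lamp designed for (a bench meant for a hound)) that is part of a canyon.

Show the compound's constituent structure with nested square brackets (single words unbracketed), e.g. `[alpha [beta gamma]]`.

At the top level: head "lamp" (specifically "hound bench lamp"); modifier "canyon".
Inside "hound bench lamp": head "lamp", modifier "hound bench".
Inside "hound bench": head "bench", modifier "hound".
So the structure is [canyon [[hound bench] lamp]].

[canyon [[hound bench] lamp]]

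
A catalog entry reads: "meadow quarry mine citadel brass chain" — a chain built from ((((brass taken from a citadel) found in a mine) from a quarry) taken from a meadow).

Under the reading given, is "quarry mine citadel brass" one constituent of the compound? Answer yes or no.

The paraphrase groups the words so that "quarry mine citadel brass" is one unit: it corresponds to a single parenthesized sub-phrase.
The full structure is [[meadow [quarry [mine [citadel brass]]]] chain], in which [quarry mine citadel brass] is a constituent.

yes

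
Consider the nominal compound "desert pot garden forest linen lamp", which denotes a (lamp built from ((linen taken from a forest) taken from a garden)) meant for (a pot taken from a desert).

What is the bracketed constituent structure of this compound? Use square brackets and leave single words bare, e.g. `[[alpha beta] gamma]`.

At the top level: head "lamp" (specifically "garden forest linen lamp"); modifier "desert pot".
Within "desert pot", the head is "pot" and the modifier is "desert".
Within "garden forest linen lamp", the head is "lamp" and the modifier is "garden forest linen".
Within "garden forest linen", the head is "linen" (specifically "forest linen") and the modifier is "garden".
Within "forest linen", the head is "linen" and the modifier is "forest".
Putting it together: [[desert pot] [[garden [forest linen]] lamp]].

[[desert pot] [[garden [forest linen]] lamp]]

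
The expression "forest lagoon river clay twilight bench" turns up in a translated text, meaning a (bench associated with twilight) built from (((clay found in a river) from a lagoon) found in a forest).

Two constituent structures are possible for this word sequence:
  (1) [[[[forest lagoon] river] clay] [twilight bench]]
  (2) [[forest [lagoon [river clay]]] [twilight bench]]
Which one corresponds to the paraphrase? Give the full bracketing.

[[forest [lagoon [river clay]]] [twilight bench]]

The paraphrase's head is the "bench" part ("twilight bench"); its modifier is "forest lagoon river clay".
That top-level split, carried through the inner groups, gives [[forest [lagoon [river clay]]] [twilight bench]].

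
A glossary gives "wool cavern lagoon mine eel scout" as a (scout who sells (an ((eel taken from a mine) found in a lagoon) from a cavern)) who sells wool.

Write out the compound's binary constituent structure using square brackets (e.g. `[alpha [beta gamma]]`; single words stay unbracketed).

Overall it is a kind of scout (specifically "cavern lagoon mine eel scout"); the modifier is "wool".
"cavern lagoon mine eel scout" → head "scout", modifier "cavern lagoon mine eel".
"cavern lagoon mine eel" → head "eel" (specifically "lagoon mine eel"), modifier "cavern".
"lagoon mine eel" → head "eel" (specifically "mine eel"), modifier "lagoon".
"mine eel" → head "eel", modifier "mine".
So the structure is [wool [[cavern [lagoon [mine eel]]] scout]].

[wool [[cavern [lagoon [mine eel]]] scout]]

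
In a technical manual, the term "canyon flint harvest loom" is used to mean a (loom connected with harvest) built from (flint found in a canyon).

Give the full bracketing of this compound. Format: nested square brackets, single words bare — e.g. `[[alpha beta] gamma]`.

The outermost head in the paraphrase is "loom" (specifically "harvest loom"), modified by "canyon flint".
Within "canyon flint", the head is "flint" and the modifier is "canyon".
Within "harvest loom", the head is "loom" and the modifier is "harvest".
Putting it together: [[canyon flint] [harvest loom]].

[[canyon flint] [harvest loom]]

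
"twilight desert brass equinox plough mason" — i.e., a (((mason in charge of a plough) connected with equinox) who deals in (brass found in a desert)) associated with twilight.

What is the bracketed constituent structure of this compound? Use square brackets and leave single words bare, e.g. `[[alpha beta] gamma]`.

[twilight [[desert brass] [equinox [plough mason]]]]

The outermost head in the paraphrase is "mason" (specifically "desert brass equinox plough mason"), modified by "twilight".
Inside "desert brass equinox plough mason": head "mason" (specifically "equinox plough mason"), modifier "desert brass".
Inside "desert brass": head "brass", modifier "desert".
Inside "equinox plough mason": head "mason" (specifically "plough mason"), modifier "equinox".
Inside "plough mason": head "mason", modifier "plough".
Putting it together: [twilight [[desert brass] [equinox [plough mason]]]].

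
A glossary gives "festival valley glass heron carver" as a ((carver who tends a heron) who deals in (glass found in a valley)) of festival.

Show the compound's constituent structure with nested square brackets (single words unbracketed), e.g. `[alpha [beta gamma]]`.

[festival [[valley glass] [heron carver]]]

The outermost head in the paraphrase is "carver" (specifically "valley glass heron carver"), modified by "festival".
Inside "valley glass heron carver": head "carver" (specifically "heron carver"), modifier "valley glass".
Inside "valley glass": head "glass", modifier "valley".
Inside "heron carver": head "carver", modifier "heron".
Assembled: [festival [[valley glass] [heron carver]]].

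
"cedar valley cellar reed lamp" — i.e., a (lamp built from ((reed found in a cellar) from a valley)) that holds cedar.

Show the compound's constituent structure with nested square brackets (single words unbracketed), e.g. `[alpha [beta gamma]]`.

Overall it is a kind of lamp (specifically "valley cellar reed lamp"); the modifier is "cedar".
Within "valley cellar reed lamp", the head is "lamp" and the modifier is "valley cellar reed".
Within "valley cellar reed", the head is "reed" (specifically "cellar reed") and the modifier is "valley".
Within "cellar reed", the head is "reed" and the modifier is "cellar".
So the structure is [cedar [[valley [cellar reed]] lamp]].

[cedar [[valley [cellar reed]] lamp]]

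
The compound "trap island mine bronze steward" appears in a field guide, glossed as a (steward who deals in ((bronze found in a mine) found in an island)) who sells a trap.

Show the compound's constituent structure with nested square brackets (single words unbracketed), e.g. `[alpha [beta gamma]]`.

At the top level: head "steward" (specifically "island mine bronze steward"); modifier "trap".
Inside "island mine bronze steward": head "steward", modifier "island mine bronze".
Inside "island mine bronze": head "bronze" (specifically "mine bronze"), modifier "island".
Inside "mine bronze": head "bronze", modifier "mine".
Putting it together: [trap [[island [mine bronze]] steward]].

[trap [[island [mine bronze]] steward]]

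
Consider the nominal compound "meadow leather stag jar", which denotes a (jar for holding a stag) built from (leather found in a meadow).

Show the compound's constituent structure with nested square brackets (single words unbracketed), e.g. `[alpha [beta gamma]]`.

Overall it is a kind of jar (specifically "stag jar"); the modifier is "meadow leather".
Within "meadow leather", the head is "leather" and the modifier is "meadow".
Within "stag jar", the head is "jar" and the modifier is "stag".
Putting it together: [[meadow leather] [stag jar]].

[[meadow leather] [stag jar]]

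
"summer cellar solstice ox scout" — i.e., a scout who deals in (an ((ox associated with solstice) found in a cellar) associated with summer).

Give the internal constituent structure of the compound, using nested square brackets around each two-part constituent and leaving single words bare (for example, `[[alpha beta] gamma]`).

[[summer [cellar [solstice ox]]] scout]

Whole compound: head "scout", modifier "summer cellar solstice ox".
Inside "summer cellar solstice ox": head "ox" (specifically "cellar solstice ox"), modifier "summer".
Inside "cellar solstice ox": head "ox" (specifically "solstice ox"), modifier "cellar".
Inside "solstice ox": head "ox", modifier "solstice".
Assembled: [[summer [cellar [solstice ox]]] scout].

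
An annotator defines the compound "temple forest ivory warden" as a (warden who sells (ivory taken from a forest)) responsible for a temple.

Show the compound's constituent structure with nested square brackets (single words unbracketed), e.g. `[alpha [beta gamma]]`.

Overall it is a kind of warden (specifically "forest ivory warden"); the modifier is "temple".
Within "forest ivory warden", the head is "warden" and the modifier is "forest ivory".
Within "forest ivory", the head is "ivory" and the modifier is "forest".
Assembled: [temple [[forest ivory] warden]].

[temple [[forest ivory] warden]]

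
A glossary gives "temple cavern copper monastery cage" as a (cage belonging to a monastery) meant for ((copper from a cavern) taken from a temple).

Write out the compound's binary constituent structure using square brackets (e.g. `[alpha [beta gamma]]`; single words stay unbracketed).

[[temple [cavern copper]] [monastery cage]]

At the top level: head "cage" (specifically "monastery cage"); modifier "temple cavern copper".
"temple cavern copper" → head "copper" (specifically "cavern copper"), modifier "temple".
"cavern copper" → head "copper", modifier "cavern".
"monastery cage" → head "cage", modifier "monastery".
Putting it together: [[temple [cavern copper]] [monastery cage]].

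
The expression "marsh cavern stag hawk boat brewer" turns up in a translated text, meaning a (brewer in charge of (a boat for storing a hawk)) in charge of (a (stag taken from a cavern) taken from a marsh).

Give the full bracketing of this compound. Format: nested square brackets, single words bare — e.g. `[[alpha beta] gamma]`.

[[marsh [cavern stag]] [[hawk boat] brewer]]

At the top level: head "brewer" (specifically "hawk boat brewer"); modifier "marsh cavern stag".
"marsh cavern stag" → head "stag" (specifically "cavern stag"), modifier "marsh".
"cavern stag" → head "stag", modifier "cavern".
"hawk boat brewer" → head "brewer", modifier "hawk boat".
"hawk boat" → head "boat", modifier "hawk".
Putting it together: [[marsh [cavern stag]] [[hawk boat] brewer]].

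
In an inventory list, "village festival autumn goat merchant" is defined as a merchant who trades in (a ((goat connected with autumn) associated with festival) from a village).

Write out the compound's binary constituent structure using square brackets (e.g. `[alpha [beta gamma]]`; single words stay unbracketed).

[[village [festival [autumn goat]]] merchant]

At the top level: head "merchant"; modifier "village festival autumn goat".
Within "village festival autumn goat", the head is "goat" (specifically "festival autumn goat") and the modifier is "village".
Within "festival autumn goat", the head is "goat" (specifically "autumn goat") and the modifier is "festival".
Within "autumn goat", the head is "goat" and the modifier is "autumn".
So the structure is [[village [festival [autumn goat]]] merchant].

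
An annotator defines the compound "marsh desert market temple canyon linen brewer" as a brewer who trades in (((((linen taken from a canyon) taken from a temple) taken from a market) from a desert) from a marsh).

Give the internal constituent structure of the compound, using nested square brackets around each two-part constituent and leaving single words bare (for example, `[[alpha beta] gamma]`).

[[marsh [desert [market [temple [canyon linen]]]]] brewer]

The outermost head in the paraphrase is "brewer", modified by "marsh desert market temple canyon linen".
"marsh desert market temple canyon linen" → head "linen" (specifically "desert market temple canyon linen"), modifier "marsh".
"desert market temple canyon linen" → head "linen" (specifically "market temple canyon linen"), modifier "desert".
"market temple canyon linen" → head "linen" (specifically "temple canyon linen"), modifier "market".
"temple canyon linen" → head "linen" (specifically "canyon linen"), modifier "temple".
"canyon linen" → head "linen", modifier "canyon".
So the structure is [[marsh [desert [market [temple [canyon linen]]]]] brewer].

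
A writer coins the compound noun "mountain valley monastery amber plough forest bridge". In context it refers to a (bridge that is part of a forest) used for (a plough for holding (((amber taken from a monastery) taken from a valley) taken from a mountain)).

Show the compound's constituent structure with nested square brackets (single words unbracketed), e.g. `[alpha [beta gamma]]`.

At the top level: head "bridge" (specifically "forest bridge"); modifier "mountain valley monastery amber plough".
"mountain valley monastery amber plough" → head "plough", modifier "mountain valley monastery amber".
"mountain valley monastery amber" → head "amber" (specifically "valley monastery amber"), modifier "mountain".
"valley monastery amber" → head "amber" (specifically "monastery amber"), modifier "valley".
"monastery amber" → head "amber", modifier "monastery".
"forest bridge" → head "bridge", modifier "forest".
So the structure is [[[mountain [valley [monastery amber]]] plough] [forest bridge]].

[[[mountain [valley [monastery amber]]] plough] [forest bridge]]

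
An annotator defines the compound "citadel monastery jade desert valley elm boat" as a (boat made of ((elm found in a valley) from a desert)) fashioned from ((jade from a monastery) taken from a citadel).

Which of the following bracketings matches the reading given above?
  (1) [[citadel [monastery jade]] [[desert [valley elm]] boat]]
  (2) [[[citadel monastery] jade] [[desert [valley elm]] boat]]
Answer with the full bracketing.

The paraphrase's head is the "boat" part ("desert valley elm boat"); its modifier is "citadel monastery jade".
That top-level split, carried through the inner groups, gives [[citadel [monastery jade]] [[desert [valley elm]] boat]].

[[citadel [monastery jade]] [[desert [valley elm]] boat]]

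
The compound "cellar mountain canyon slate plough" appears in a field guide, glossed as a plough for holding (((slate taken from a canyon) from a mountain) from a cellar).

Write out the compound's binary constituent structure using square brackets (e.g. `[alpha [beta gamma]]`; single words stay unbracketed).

Overall it is a kind of plough; the modifier is "cellar mountain canyon slate".
"cellar mountain canyon slate" → head "slate" (specifically "mountain canyon slate"), modifier "cellar".
"mountain canyon slate" → head "slate" (specifically "canyon slate"), modifier "mountain".
"canyon slate" → head "slate", modifier "canyon".
Assembled: [[cellar [mountain [canyon slate]]] plough].

[[cellar [mountain [canyon slate]]] plough]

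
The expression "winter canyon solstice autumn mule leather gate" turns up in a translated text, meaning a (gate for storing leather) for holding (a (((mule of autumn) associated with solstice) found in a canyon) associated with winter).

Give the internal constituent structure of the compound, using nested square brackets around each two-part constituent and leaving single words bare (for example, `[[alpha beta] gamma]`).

Overall it is a kind of gate (specifically "leather gate"); the modifier is "winter canyon solstice autumn mule".
Inside "winter canyon solstice autumn mule": head "mule" (specifically "canyon solstice autumn mule"), modifier "winter".
Inside "canyon solstice autumn mule": head "mule" (specifically "solstice autumn mule"), modifier "canyon".
Inside "solstice autumn mule": head "mule" (specifically "autumn mule"), modifier "solstice".
Inside "autumn mule": head "mule", modifier "autumn".
Inside "leather gate": head "gate", modifier "leather".
Putting it together: [[winter [canyon [solstice [autumn mule]]]] [leather gate]].

[[winter [canyon [solstice [autumn mule]]]] [leather gate]]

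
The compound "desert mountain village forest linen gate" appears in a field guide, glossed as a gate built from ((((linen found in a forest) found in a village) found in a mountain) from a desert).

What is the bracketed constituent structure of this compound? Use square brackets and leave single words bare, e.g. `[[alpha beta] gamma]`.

At the top level: head "gate"; modifier "desert mountain village forest linen".
Inside "desert mountain village forest linen": head "linen" (specifically "mountain village forest linen"), modifier "desert".
Inside "mountain village forest linen": head "linen" (specifically "village forest linen"), modifier "mountain".
Inside "village forest linen": head "linen" (specifically "forest linen"), modifier "village".
Inside "forest linen": head "linen", modifier "forest".
Putting it together: [[desert [mountain [village [forest linen]]]] gate].

[[desert [mountain [village [forest linen]]]] gate]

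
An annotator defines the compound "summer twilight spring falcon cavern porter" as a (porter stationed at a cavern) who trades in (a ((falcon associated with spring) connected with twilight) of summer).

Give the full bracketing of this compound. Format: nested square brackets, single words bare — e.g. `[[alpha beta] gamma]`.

At the top level: head "porter" (specifically "cavern porter"); modifier "summer twilight spring falcon".
Inside "summer twilight spring falcon": head "falcon" (specifically "twilight spring falcon"), modifier "summer".
Inside "twilight spring falcon": head "falcon" (specifically "spring falcon"), modifier "twilight".
Inside "spring falcon": head "falcon", modifier "spring".
Inside "cavern porter": head "porter", modifier "cavern".
Assembled: [[summer [twilight [spring falcon]]] [cavern porter]].

[[summer [twilight [spring falcon]]] [cavern porter]]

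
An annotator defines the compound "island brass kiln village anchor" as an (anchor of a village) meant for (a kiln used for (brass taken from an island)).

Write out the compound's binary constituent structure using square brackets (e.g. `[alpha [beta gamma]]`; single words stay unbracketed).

[[[island brass] kiln] [village anchor]]

Overall it is a kind of anchor (specifically "village anchor"); the modifier is "island brass kiln".
Inside "island brass kiln": head "kiln", modifier "island brass".
Inside "island brass": head "brass", modifier "island".
Inside "village anchor": head "anchor", modifier "village".
Putting it together: [[[island brass] kiln] [village anchor]].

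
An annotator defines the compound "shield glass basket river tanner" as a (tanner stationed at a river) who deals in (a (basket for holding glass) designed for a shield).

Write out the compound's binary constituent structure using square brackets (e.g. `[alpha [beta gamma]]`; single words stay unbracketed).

Overall it is a kind of tanner (specifically "river tanner"); the modifier is "shield glass basket".
"shield glass basket" → head "basket" (specifically "glass basket"), modifier "shield".
"glass basket" → head "basket", modifier "glass".
"river tanner" → head "tanner", modifier "river".
Putting it together: [[shield [glass basket]] [river tanner]].

[[shield [glass basket]] [river tanner]]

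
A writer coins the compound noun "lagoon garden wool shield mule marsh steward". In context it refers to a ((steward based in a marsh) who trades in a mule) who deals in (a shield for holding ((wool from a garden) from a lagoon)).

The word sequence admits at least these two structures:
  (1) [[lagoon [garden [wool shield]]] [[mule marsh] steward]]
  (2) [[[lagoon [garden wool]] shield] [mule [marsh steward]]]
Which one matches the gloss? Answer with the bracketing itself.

[[[lagoon [garden wool]] shield] [mule [marsh steward]]]

The paraphrase's head is the "steward" part ("mule marsh steward"); its modifier is "lagoon garden wool shield".
That top-level split, carried through the inner groups, gives [[[lagoon [garden wool]] shield] [mule [marsh steward]]].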